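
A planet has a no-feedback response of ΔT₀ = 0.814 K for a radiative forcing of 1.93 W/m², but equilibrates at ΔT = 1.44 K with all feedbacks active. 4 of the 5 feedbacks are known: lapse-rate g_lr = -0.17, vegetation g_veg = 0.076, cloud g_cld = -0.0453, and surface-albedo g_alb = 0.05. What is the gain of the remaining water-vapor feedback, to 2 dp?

Amplification A = ΔT/ΔT₀ = 1.44/0.814 = 1.769.
Total gain g = 1 − 1/A = 1 − 1/1.769 = 0.4347.
Known gains sum to -0.17 + 0.076 − 0.0453 + 0.05 = -0.0893.
g_wv = 0.4347 + 0.0893 = 0.52.

0.52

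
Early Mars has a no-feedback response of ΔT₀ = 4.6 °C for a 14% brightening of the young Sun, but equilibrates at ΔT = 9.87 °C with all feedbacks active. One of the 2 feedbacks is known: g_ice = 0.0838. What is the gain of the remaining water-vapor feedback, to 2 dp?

Amplification A = ΔT/ΔT₀ = 9.87/4.6 = 2.146.
Total gain g = 1 − 1/A = 1 − 1/2.146 = 0.534.
The known gain is 0.0838.
g_wv = 0.534 − 0.0838 = 0.45.

0.45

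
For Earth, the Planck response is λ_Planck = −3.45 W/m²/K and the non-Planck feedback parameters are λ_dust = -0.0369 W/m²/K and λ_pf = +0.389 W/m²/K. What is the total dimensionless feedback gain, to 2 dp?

0.10

Convert to gains: g_dust = -0.0369/3.45 = -0.0107; g_pf = 0.389/3.45 = 0.1128.
Total gain g = 0.1021.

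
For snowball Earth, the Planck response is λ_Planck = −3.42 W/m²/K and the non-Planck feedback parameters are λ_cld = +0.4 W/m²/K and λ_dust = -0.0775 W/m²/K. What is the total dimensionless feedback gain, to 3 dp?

0.094

Convert to gains: g_cld = 0.4/3.42 = 0.117; g_dust = -0.0775/3.42 = -0.02266.
Total gain g = 0.09434.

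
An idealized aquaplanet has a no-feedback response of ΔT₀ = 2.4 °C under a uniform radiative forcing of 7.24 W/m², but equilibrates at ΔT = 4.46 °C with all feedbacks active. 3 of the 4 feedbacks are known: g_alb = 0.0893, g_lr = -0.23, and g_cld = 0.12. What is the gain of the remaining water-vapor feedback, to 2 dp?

0.48

Amplification A = ΔT/ΔT₀ = 4.46/2.4 = 1.858.
Total gain g = 1 − 1/A = 1 − 1/1.858 = 0.4618.
Known gains sum to 0.0893 − 0.23 + 0.12 = -0.0207.
g_wv = 0.4618 + 0.0207 = 0.48.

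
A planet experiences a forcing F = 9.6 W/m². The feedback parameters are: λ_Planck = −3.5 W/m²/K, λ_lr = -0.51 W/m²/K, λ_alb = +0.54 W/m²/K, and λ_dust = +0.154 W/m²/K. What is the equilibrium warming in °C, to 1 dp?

Net feedback parameter λ = (−3.5) + (-0.51) + (+0.54) + (+0.154) = -3.316 W/m²/K.
ΔT = −F/λ = −9.6/(-3.316) = 2.9 °C.

2.9 °C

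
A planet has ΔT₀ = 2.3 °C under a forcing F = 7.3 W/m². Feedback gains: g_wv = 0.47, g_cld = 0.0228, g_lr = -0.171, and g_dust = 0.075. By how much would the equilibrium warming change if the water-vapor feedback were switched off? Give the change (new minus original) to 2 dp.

-1.67 °C

Original: g = 0.3968, ΔT = 2.3/(1−0.3968) = 3.8130 °C.
Without water-vapor: g' = -0.0732, ΔT' = 2.3/(1+0.0732) = 2.1431 °C.
Change = 2.1431 − 3.8130 = -1.67 °C.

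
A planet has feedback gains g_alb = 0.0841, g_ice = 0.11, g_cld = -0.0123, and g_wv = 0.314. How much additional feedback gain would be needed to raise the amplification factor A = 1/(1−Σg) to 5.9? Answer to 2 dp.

0.33

Current total gain = 0.4958.
Target gain for A = 5.9: g* = 1 − 1/5.9 = 0.8305.
Additional gain needed = 0.8305 − 0.4958 = 0.33.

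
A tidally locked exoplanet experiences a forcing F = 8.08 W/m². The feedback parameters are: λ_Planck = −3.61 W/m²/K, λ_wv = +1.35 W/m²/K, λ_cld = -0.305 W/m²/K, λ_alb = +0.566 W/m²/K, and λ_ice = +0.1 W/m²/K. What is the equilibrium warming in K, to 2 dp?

Net feedback parameter λ = (−3.61) + (+1.35) + (-0.305) + (+0.566) + (+0.1) = -1.899 W/m²/K.
ΔT = −F/λ = −8.08/(-1.899) = 4.25 K.

4.25 K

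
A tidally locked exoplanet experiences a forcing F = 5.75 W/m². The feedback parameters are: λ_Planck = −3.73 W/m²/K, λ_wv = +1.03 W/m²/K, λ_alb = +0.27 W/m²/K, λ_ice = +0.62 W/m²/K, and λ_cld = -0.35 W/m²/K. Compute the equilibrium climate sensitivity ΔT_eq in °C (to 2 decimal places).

Net feedback parameter λ = (−3.73) + (+1.03) + (+0.27) + (+0.62) + (-0.35) = -2.16 W/m²/K.
ΔT = −F/λ = −5.75/(-2.16) = 2.66 °C.

2.66 °C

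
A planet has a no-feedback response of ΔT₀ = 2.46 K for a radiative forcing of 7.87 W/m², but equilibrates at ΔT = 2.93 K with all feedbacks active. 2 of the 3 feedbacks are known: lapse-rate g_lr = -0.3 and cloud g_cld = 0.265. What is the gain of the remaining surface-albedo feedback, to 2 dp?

Amplification A = ΔT/ΔT₀ = 2.93/2.46 = 1.191.
Total gain g = 1 − 1/A = 1 − 1/1.191 = 0.1604.
Known gains sum to -0.3 + 0.265 = -0.035.
g_alb = 0.1604 + 0.035 = 0.20.

0.20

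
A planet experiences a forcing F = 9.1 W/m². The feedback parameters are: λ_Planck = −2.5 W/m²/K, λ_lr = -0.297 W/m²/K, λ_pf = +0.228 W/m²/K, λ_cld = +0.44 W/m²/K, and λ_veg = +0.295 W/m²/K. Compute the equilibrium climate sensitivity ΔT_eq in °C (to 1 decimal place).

Net feedback parameter λ = (−2.5) + (-0.297) + (+0.228) + (+0.44) + (+0.295) = -1.834 W/m²/K.
ΔT = −F/λ = −9.1/(-1.834) = 5.0 °C.

5.0 °C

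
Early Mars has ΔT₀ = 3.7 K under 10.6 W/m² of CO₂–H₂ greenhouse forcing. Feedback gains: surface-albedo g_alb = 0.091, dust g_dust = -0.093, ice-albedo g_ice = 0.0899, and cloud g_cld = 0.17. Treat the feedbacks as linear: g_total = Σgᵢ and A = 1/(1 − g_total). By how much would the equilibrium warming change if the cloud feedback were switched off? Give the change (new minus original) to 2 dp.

-0.93 K

Original: g = 0.2579, ΔT = 3.7/(1−0.2579) = 4.9859 K.
Without cloud: g' = 0.0879, ΔT' = 3.7/(1−0.0879) = 4.0566 K.
Change = 4.0566 − 4.9859 = -0.93 K.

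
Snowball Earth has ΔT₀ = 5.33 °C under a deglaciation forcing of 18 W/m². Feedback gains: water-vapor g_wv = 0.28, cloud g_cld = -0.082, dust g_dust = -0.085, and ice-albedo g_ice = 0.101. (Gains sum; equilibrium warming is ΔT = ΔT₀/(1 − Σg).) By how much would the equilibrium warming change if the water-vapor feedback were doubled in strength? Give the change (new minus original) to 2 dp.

3.75 °C

Original: g = 0.214, ΔT = 5.33/(1−0.214) = 6.7812 °C.
With doubled water-vapor: g' = 0.494, ΔT' = 5.33/(1−0.494) = 10.5336 °C.
Change = 10.5336 − 6.7812 = 3.75 °C.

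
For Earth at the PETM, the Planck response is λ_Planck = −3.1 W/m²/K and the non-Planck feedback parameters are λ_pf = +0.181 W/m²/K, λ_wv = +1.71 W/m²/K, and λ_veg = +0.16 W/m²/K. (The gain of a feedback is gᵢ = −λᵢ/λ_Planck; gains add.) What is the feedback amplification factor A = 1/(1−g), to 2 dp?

2.96

Convert to gains: g_pf = 0.181/3.1 = 0.05839; g_wv = 1.71/3.1 = 0.5516; g_veg = 0.16/3.1 = 0.05161.
Total gain g = 0.6616.
A = 1/(1 − 0.6616) = 2.96.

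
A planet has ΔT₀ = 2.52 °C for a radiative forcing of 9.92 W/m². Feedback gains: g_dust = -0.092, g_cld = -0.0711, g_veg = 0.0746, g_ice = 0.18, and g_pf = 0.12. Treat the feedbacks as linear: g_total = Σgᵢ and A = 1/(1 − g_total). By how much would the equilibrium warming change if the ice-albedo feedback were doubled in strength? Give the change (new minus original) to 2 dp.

0.95 °C

Original: g = 0.2115, ΔT = 2.52/(1−0.2115) = 3.1959 °C.
With doubled ice-albedo: g' = 0.3915, ΔT' = 2.52/(1−0.3915) = 4.1413 °C.
Change = 4.1413 − 3.1959 = 0.95 °C.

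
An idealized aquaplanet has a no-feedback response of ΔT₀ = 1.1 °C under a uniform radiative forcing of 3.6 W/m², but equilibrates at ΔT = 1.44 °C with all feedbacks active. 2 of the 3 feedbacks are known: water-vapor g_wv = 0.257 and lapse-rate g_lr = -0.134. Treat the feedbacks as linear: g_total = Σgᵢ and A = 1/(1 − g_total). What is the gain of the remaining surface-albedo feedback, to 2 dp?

0.11

Amplification A = ΔT/ΔT₀ = 1.44/1.1 = 1.309.
Total gain g = 1 − 1/A = 1 − 1/1.309 = 0.2361.
Known gains sum to 0.257 − 0.134 = 0.123.
g_alb = 0.2361 − 0.123 = 0.11.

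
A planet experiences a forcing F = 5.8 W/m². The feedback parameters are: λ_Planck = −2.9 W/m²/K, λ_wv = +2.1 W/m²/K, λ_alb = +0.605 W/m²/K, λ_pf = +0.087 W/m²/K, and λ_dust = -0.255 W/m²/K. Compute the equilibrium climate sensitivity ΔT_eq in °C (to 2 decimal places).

15.98 °C

Net feedback parameter λ = (−2.9) + (+2.1) + (+0.605) + (+0.087) + (-0.255) = -0.363 W/m²/K.
ΔT = −F/λ = −5.8/(-0.363) = 15.98 °C.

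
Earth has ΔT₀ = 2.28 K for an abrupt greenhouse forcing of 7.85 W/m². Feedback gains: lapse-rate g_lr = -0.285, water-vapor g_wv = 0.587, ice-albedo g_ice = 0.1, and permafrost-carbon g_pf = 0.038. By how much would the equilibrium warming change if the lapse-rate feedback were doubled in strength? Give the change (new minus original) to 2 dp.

Original: g = 0.44, ΔT = 2.28/(1−0.44) = 4.0714 K.
With doubled lapse-rate: g' = 0.155, ΔT' = 2.28/(1−0.155) = 2.6982 K.
Change = 2.6982 − 4.0714 = -1.37 K.

-1.37 K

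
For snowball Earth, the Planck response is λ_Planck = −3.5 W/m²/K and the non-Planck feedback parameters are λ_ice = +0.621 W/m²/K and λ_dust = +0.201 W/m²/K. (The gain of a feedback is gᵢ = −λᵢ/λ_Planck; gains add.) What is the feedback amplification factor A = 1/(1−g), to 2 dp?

1.31

Convert to gains: g_ice = 0.621/3.5 = 0.1774; g_dust = 0.201/3.5 = 0.05743.
Total gain g = 0.23483.
A = 1/(1 − 0.23483) = 1.31.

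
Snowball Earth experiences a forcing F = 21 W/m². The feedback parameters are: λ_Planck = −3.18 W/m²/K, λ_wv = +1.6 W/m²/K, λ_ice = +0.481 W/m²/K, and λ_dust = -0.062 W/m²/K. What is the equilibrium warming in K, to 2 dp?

18.09 K

Net feedback parameter λ = (−3.18) + (+1.6) + (+0.481) + (-0.062) = -1.161 W/m²/K.
ΔT = −F/λ = −21/(-1.161) = 18.09 K.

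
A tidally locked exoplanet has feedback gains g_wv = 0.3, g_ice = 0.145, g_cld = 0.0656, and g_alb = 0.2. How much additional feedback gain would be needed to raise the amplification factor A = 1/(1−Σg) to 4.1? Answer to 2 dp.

Current total gain = 0.7106.
Target gain for A = 4.1: g* = 1 − 1/4.1 = 0.7561.
Additional gain needed = 0.7561 − 0.7106 = 0.05.

0.05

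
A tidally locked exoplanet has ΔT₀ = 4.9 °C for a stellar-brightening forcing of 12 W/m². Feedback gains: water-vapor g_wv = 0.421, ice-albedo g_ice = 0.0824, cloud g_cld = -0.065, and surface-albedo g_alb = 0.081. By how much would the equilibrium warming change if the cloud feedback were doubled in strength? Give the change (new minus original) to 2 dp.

-1.21 °C

Original: g = 0.5194, ΔT = 4.9/(1−0.5194) = 10.1956 °C.
With doubled cloud: g' = 0.4544, ΔT' = 4.9/(1−0.4544) = 8.9809 °C.
Change = 8.9809 − 10.1956 = -1.21 °C.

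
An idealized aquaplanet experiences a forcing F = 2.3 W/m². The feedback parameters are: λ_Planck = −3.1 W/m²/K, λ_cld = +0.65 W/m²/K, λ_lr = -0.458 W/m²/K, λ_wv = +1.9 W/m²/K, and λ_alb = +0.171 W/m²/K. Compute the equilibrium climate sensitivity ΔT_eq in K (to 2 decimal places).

Net feedback parameter λ = (−3.1) + (+0.65) + (-0.458) + (+1.9) + (+0.171) = -0.837 W/m²/K.
ΔT = −F/λ = −2.3/(-0.837) = 2.75 K.

2.75 K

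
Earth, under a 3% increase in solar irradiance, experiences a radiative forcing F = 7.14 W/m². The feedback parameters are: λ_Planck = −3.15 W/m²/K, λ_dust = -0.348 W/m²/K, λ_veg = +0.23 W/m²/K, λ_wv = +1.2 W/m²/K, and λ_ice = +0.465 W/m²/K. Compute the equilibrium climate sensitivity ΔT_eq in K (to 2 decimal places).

4.45 K

Net feedback parameter λ = (−3.15) + (-0.348) + (+0.23) + (+1.2) + (+0.465) = -1.603 W/m²/K.
ΔT = −F/λ = −7.14/(-1.603) = 4.45 K.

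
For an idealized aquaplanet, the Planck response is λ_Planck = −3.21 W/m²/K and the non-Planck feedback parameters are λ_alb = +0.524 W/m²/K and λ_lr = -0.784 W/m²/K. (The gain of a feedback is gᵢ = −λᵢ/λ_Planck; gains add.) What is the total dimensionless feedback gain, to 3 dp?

-0.081

Convert to gains: g_alb = 0.524/3.21 = 0.1632; g_lr = -0.784/3.21 = -0.2442.
Total gain g = -0.081.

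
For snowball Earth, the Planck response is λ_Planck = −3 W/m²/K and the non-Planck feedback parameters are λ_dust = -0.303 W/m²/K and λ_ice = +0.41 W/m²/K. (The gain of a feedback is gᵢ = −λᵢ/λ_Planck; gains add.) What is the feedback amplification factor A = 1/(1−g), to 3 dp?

1.037

Convert to gains: g_dust = -0.303/3 = -0.101; g_ice = 0.41/3 = 0.1367.
Total gain g = 0.0357.
A = 1/(1 − 0.0357) = 1.037.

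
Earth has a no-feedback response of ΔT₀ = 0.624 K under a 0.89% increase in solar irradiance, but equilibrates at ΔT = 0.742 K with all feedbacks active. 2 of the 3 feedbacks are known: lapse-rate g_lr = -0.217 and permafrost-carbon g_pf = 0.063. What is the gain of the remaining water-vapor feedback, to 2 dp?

Amplification A = ΔT/ΔT₀ = 0.742/0.624 = 1.189.
Total gain g = 1 − 1/A = 1 − 1/1.189 = 0.159.
Known gains sum to -0.217 + 0.063 = -0.154.
g_wv = 0.159 + 0.154 = 0.31.

0.31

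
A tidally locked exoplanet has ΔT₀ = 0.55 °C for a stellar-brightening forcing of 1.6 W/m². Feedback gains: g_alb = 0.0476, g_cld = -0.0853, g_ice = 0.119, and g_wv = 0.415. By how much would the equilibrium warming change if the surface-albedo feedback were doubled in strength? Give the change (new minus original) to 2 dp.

0.11 °C

Original: g = 0.4963, ΔT = 0.55/(1−0.4963) = 1.0919 °C.
With doubled surface-albedo: g' = 0.5439, ΔT' = 0.55/(1−0.5439) = 1.2059 °C.
Change = 1.2059 − 1.0919 = 0.11 °C.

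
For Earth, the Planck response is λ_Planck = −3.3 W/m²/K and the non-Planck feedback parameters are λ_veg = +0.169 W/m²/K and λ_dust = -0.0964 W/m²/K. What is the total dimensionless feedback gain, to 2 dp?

Convert to gains: g_veg = 0.169/3.3 = 0.05121; g_dust = -0.0964/3.3 = -0.02921.
Total gain g = 0.022.

0.02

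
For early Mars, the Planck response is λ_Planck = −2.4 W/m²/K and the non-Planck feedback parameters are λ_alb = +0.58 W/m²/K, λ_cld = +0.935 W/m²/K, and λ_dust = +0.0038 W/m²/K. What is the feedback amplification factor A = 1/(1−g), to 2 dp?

2.72

Convert to gains: g_alb = 0.58/2.4 = 0.2417; g_cld = 0.935/2.4 = 0.3896; g_dust = 0.0038/2.4 = 0.001583.
Total gain g = 0.632883.
A = 1/(1 − 0.632883) = 2.72.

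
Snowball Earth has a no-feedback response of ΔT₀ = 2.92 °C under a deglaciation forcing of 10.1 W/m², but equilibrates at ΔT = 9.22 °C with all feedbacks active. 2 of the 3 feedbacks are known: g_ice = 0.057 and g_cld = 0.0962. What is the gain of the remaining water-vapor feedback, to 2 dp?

0.53

Amplification A = ΔT/ΔT₀ = 9.22/2.92 = 3.158.
Total gain g = 1 − 1/A = 1 − 1/3.158 = 0.6833.
Known gains sum to 0.057 + 0.0962 = 0.1532.
g_wv = 0.6833 − 0.1532 = 0.53.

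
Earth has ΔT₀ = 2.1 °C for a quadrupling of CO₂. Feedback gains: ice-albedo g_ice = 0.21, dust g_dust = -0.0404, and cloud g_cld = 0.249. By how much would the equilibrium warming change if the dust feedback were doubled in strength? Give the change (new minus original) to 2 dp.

-0.23 °C

Original: g = 0.4186, ΔT = 2.1/(1−0.4186) = 3.6120 °C.
With doubled dust: g' = 0.3782, ΔT' = 2.1/(1−0.3782) = 3.3773 °C.
Change = 3.3773 − 3.6120 = -0.23 °C.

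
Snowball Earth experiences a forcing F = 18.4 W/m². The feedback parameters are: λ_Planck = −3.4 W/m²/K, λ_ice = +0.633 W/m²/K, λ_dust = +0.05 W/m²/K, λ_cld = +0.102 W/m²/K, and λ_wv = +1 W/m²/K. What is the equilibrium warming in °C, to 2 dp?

11.39 °C

Net feedback parameter λ = (−3.4) + (+0.633) + (+0.05) + (+0.102) + (+1) = -1.615 W/m²/K.
ΔT = −F/λ = −18.4/(-1.615) = 11.39 °C.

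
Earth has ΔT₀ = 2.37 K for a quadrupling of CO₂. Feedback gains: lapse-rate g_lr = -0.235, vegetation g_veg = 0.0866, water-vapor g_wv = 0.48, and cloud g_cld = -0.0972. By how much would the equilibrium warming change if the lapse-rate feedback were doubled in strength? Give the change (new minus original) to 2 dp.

Original: g = 0.2344, ΔT = 2.37/(1−0.2344) = 3.0956 K.
With doubled lapse-rate: g' = -0.0006, ΔT' = 2.37/(1+0.0006) = 2.3686 K.
Change = 2.3686 − 3.0956 = -0.73 K.

-0.73 K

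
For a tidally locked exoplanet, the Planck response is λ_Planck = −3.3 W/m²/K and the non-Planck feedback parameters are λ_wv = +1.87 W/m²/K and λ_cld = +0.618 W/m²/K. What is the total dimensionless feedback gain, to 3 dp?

Convert to gains: g_wv = 1.87/3.3 = 0.5667; g_cld = 0.618/3.3 = 0.1873.
Total gain g = 0.754.

0.754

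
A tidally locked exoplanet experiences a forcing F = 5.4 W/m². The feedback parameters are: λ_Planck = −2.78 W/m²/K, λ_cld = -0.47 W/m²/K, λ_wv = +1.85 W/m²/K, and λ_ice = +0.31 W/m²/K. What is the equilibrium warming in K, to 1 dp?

Net feedback parameter λ = (−2.78) + (-0.47) + (+1.85) + (+0.31) = -1.09 W/m²/K.
ΔT = −F/λ = −5.4/(-1.09) = 5.0 K.

5.0 K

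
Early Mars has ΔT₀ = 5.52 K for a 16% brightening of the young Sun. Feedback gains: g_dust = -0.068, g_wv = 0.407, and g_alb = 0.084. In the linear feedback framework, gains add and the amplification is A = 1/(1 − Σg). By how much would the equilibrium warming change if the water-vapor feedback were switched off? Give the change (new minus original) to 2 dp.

-3.96 K

Original: g = 0.423, ΔT = 5.52/(1−0.423) = 9.5667 K.
Without water-vapor: g' = 0.016, ΔT' = 5.52/(1−0.016) = 5.6098 K.
Change = 5.6098 − 9.5667 = -3.96 K.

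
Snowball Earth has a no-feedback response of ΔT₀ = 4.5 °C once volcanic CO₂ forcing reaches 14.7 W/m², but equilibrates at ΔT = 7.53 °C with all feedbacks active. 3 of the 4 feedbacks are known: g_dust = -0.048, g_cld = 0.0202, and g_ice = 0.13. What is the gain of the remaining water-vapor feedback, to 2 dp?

0.30

Amplification A = ΔT/ΔT₀ = 7.53/4.5 = 1.673.
Total gain g = 1 − 1/A = 1 − 1/1.673 = 0.4023.
Known gains sum to -0.048 + 0.0202 + 0.13 = 0.1022.
g_wv = 0.4023 − 0.1022 = 0.30.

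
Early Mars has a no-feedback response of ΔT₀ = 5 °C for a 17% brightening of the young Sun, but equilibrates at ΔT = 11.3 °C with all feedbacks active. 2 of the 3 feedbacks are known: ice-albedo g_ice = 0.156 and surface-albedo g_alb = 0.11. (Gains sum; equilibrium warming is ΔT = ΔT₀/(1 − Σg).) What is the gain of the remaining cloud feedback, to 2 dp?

Amplification A = ΔT/ΔT₀ = 11.3/5 = 2.26.
Total gain g = 1 − 1/A = 1 − 1/2.26 = 0.5575.
Known gains sum to 0.156 + 0.11 = 0.266.
g_cld = 0.5575 − 0.266 = 0.29.

0.29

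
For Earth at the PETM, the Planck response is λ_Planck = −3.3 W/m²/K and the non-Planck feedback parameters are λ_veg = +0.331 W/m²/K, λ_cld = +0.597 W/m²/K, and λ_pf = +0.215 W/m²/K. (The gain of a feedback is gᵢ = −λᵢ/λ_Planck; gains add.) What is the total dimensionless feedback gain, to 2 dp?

0.35

Convert to gains: g_veg = 0.331/3.3 = 0.1003; g_cld = 0.597/3.3 = 0.1809; g_pf = 0.215/3.3 = 0.06515.
Total gain g = 0.34635.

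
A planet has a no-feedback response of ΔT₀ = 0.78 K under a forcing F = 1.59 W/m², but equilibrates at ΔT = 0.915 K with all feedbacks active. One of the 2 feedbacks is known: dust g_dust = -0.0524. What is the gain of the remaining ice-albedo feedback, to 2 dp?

0.20

Amplification A = ΔT/ΔT₀ = 0.915/0.78 = 1.173.
Total gain g = 1 − 1/A = 1 − 1/1.173 = 0.1475.
The known gain is -0.0524.
g_ice = 0.1475 + 0.0524 = 0.20.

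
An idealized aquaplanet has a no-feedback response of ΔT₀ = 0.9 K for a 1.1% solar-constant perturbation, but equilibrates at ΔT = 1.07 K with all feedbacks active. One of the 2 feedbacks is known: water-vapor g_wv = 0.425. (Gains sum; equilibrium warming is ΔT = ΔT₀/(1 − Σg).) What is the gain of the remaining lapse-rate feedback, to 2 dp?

Amplification A = ΔT/ΔT₀ = 1.07/0.9 = 1.189.
Total gain g = 1 − 1/A = 1 − 1/1.189 = 0.159.
The known gain is 0.425.
g_lr = 0.159 − 0.425 = -0.27.

-0.27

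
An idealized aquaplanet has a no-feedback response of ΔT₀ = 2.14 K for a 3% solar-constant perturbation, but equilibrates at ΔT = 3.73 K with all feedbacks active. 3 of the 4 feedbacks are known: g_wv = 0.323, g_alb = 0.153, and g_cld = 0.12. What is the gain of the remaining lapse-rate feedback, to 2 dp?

Amplification A = ΔT/ΔT₀ = 3.73/2.14 = 1.743.
Total gain g = 1 − 1/A = 1 − 1/1.743 = 0.4263.
Known gains sum to 0.323 + 0.153 + 0.12 = 0.596.
g_lr = 0.4263 − 0.596 = -0.17.

-0.17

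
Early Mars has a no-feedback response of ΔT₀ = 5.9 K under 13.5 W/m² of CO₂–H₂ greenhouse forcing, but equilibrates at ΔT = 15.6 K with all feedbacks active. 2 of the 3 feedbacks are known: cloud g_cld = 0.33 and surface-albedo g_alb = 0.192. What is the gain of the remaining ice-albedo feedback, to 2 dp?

Amplification A = ΔT/ΔT₀ = 15.6/5.9 = 2.644.
Total gain g = 1 − 1/A = 1 − 1/2.644 = 0.6218.
Known gains sum to 0.33 + 0.192 = 0.522.
g_ice = 0.6218 − 0.522 = 0.10.

0.10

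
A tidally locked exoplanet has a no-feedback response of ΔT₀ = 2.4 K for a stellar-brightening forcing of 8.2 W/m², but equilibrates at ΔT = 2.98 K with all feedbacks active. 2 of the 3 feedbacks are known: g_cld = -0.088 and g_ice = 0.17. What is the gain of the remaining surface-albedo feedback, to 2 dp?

0.11

Amplification A = ΔT/ΔT₀ = 2.98/2.4 = 1.242.
Total gain g = 1 − 1/A = 1 − 1/1.242 = 0.1948.
Known gains sum to -0.088 + 0.17 = 0.082.
g_alb = 0.1948 − 0.082 = 0.11.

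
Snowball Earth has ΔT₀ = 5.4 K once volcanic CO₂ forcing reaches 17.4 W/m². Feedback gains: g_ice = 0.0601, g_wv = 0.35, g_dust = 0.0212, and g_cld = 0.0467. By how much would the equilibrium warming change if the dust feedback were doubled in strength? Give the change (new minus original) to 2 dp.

0.44 K

Original: g = 0.478, ΔT = 5.4/(1−0.478) = 10.3448 K.
With doubled dust: g' = 0.4992, ΔT' = 5.4/(1−0.4992) = 10.7827 K.
Change = 10.7827 − 10.3448 = 0.44 K.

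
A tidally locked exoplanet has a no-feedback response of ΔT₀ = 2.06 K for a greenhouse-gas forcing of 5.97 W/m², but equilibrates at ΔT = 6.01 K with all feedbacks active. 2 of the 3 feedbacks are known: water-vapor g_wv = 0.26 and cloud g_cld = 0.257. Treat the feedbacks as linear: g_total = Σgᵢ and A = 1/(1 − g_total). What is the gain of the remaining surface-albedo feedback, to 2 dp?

Amplification A = ΔT/ΔT₀ = 6.01/2.06 = 2.917.
Total gain g = 1 − 1/A = 1 − 1/2.917 = 0.6572.
Known gains sum to 0.26 + 0.257 = 0.517.
g_alb = 0.6572 − 0.517 = 0.14.

0.14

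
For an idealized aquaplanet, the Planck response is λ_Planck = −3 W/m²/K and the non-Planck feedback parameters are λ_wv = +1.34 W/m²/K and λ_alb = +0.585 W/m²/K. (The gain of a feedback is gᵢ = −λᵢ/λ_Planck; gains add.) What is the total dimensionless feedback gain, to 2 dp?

0.64

Convert to gains: g_wv = 1.34/3 = 0.4467; g_alb = 0.585/3 = 0.195.
Total gain g = 0.6417.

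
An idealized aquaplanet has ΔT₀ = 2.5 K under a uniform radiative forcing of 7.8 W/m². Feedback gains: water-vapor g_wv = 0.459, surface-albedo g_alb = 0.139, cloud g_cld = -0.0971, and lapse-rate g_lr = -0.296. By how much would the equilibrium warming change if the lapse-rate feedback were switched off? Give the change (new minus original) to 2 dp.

1.86 K

Original: g = 0.2049, ΔT = 2.5/(1−0.2049) = 3.1443 K.
Without lapse-rate: g' = 0.5009, ΔT' = 2.5/(1−0.5009) = 5.0090 K.
Change = 5.0090 − 3.1443 = 1.86 K.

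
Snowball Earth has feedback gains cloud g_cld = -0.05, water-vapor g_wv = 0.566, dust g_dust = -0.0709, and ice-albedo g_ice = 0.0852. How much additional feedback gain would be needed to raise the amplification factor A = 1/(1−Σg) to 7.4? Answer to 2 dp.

Current total gain = 0.5303.
Target gain for A = 7.4: g* = 1 − 1/7.4 = 0.8649.
Additional gain needed = 0.8649 − 0.5303 = 0.33.

0.33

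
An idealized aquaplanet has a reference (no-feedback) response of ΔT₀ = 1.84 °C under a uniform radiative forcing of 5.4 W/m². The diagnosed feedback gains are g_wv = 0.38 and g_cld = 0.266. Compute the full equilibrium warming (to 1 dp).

5.2 °C

Total gain g = 0.38 + 0.266 = 0.646.
Amplification A = 1/(1 − 0.646) = 2.825.
ΔT = 1.84 × 2.825 = 5.2 °C.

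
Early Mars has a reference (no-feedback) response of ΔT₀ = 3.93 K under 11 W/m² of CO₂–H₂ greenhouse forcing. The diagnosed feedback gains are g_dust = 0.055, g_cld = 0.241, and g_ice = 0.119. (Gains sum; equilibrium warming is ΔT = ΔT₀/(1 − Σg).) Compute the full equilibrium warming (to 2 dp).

6.72 K

Total gain g = 0.055 + 0.241 + 0.119 = 0.415.
Amplification A = 1/(1 − 0.415) = 1.709.
ΔT = 3.93 × 1.709 = 6.72 K.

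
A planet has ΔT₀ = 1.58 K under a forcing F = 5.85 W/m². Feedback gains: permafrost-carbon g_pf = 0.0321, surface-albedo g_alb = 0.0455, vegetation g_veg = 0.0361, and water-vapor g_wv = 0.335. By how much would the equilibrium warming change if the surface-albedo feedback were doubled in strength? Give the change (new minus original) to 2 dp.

0.26 K

Original: g = 0.4487, ΔT = 1.58/(1−0.4487) = 2.8660 K.
With doubled surface-albedo: g' = 0.4942, ΔT' = 1.58/(1−0.4942) = 3.1238 K.
Change = 3.1238 − 2.8660 = 0.26 K.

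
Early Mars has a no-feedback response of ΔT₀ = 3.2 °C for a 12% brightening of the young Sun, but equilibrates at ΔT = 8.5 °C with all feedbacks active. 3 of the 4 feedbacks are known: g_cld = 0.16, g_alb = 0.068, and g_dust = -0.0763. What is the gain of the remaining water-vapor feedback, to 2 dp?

Amplification A = ΔT/ΔT₀ = 8.5/3.2 = 2.656.
Total gain g = 1 − 1/A = 1 − 1/2.656 = 0.6235.
Known gains sum to 0.16 + 0.068 − 0.0763 = 0.1517.
g_wv = 0.6235 − 0.1517 = 0.47.

0.47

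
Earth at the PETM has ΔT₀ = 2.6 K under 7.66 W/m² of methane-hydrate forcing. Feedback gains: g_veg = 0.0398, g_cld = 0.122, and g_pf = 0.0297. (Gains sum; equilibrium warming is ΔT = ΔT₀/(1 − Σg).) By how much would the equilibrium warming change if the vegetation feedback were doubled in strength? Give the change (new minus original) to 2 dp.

0.17 K

Original: g = 0.1915, ΔT = 2.6/(1−0.1915) = 3.2158 K.
With doubled vegetation: g' = 0.2313, ΔT' = 2.6/(1−0.2313) = 3.3823 K.
Change = 3.3823 − 3.2158 = 0.17 K.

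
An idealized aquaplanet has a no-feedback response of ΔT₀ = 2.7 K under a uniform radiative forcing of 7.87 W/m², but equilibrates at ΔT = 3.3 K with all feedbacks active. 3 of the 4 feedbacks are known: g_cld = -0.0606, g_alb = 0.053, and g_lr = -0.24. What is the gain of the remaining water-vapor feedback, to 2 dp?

Amplification A = ΔT/ΔT₀ = 3.3/2.7 = 1.222.
Total gain g = 1 − 1/A = 1 − 1/1.222 = 0.1817.
Known gains sum to -0.0606 + 0.053 − 0.24 = -0.2476.
g_wv = 0.1817 + 0.2476 = 0.43.

0.43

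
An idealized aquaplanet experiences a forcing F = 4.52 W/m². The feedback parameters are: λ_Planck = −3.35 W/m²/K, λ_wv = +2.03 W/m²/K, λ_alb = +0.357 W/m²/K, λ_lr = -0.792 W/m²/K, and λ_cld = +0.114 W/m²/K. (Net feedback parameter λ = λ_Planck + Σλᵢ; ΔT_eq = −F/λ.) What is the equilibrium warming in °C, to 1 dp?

Net feedback parameter λ = (−3.35) + (+2.03) + (+0.357) + (-0.792) + (+0.114) = -1.641 W/m²/K.
ΔT = −F/λ = −4.52/(-1.641) = 2.8 °C.

2.8 °C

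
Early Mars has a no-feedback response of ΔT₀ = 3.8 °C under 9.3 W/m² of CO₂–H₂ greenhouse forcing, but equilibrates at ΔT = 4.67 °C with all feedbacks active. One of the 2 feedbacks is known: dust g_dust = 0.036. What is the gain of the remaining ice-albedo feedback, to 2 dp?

Amplification A = ΔT/ΔT₀ = 4.67/3.8 = 1.229.
Total gain g = 1 − 1/A = 1 − 1/1.229 = 0.1863.
The known gain is 0.036.
g_ice = 0.1863 − 0.036 = 0.15.

0.15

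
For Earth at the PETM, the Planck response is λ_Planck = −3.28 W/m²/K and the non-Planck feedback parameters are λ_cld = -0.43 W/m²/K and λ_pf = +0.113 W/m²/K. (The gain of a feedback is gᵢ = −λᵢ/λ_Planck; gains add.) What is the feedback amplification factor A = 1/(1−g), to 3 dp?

Convert to gains: g_cld = -0.43/3.28 = -0.1311; g_pf = 0.113/3.28 = 0.03445.
Total gain g = -0.09665.
A = 1/(1 + 0.09665) = 0.912.

0.912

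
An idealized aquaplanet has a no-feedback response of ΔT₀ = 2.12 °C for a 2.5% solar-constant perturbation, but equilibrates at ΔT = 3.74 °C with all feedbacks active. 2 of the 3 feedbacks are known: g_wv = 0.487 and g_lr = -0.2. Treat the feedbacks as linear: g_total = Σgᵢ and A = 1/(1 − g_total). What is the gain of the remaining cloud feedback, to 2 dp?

0.15

Amplification A = ΔT/ΔT₀ = 3.74/2.12 = 1.764.
Total gain g = 1 − 1/A = 1 − 1/1.764 = 0.4331.
Known gains sum to 0.487 − 0.2 = 0.287.
g_cld = 0.4331 − 0.287 = 0.15.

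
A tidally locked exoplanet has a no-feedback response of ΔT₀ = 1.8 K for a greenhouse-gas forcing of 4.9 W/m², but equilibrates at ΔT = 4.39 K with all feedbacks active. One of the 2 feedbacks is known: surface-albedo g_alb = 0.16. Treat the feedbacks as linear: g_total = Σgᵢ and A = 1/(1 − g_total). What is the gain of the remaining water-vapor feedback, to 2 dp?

0.43

Amplification A = ΔT/ΔT₀ = 4.39/1.8 = 2.439.
Total gain g = 1 − 1/A = 1 − 1/2.439 = 0.59.
The known gain is 0.16.
g_wv = 0.59 − 0.16 = 0.43.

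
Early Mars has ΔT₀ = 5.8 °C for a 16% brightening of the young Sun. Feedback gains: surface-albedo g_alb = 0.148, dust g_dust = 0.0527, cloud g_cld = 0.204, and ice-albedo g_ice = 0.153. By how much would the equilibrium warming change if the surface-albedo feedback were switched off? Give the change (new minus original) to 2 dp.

-3.29 °C

Original: g = 0.5577, ΔT = 5.8/(1−0.5577) = 13.1133 °C.
Without surface-albedo: g' = 0.4097, ΔT' = 5.8/(1−0.4097) = 9.8255 °C.
Change = 9.8255 − 13.1133 = -3.29 °C.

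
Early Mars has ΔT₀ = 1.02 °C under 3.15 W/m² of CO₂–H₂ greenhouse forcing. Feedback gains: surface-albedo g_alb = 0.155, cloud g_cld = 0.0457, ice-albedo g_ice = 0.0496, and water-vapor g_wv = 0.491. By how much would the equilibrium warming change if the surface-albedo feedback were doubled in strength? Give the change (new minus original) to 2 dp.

5.89 °C

Original: g = 0.7413, ΔT = 1.02/(1−0.7413) = 3.9428 °C.
With doubled surface-albedo: g' = 0.8963, ΔT' = 1.02/(1−0.8963) = 9.8361 °C.
Change = 9.8361 − 3.9428 = 5.89 °C.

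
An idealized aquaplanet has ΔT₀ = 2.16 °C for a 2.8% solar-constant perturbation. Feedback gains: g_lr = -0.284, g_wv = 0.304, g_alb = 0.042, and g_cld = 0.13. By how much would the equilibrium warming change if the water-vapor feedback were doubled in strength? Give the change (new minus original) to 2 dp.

Original: g = 0.192, ΔT = 2.16/(1−0.192) = 2.6733 °C.
With doubled water-vapor: g' = 0.496, ΔT' = 2.16/(1−0.496) = 4.2857 °C.
Change = 4.2857 − 2.6733 = 1.61 °C.

1.61 °C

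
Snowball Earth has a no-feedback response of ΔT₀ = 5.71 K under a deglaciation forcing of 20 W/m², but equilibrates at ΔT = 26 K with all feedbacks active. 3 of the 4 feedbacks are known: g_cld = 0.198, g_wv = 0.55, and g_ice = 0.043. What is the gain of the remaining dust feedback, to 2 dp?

Amplification A = ΔT/ΔT₀ = 26/5.71 = 4.553.
Total gain g = 1 − 1/A = 1 − 1/4.553 = 0.7804.
Known gains sum to 0.198 + 0.55 + 0.043 = 0.791.
g_dust = 0.7804 − 0.791 = -0.01.

-0.01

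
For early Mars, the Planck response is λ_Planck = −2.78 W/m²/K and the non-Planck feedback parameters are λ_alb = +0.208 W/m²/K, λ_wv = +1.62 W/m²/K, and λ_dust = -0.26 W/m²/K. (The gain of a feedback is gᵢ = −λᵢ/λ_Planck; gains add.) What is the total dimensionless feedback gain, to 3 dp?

0.564

Convert to gains: g_alb = 0.208/2.78 = 0.07482; g_wv = 1.62/2.78 = 0.5827; g_dust = -0.26/2.78 = -0.09353.
Total gain g = 0.56399.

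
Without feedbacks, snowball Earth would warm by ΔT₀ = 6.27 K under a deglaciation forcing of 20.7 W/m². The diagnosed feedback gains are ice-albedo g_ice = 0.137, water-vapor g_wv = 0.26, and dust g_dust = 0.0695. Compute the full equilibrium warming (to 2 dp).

11.75 K

Total gain g = 0.137 + 0.26 + 0.0695 = 0.4665.
Amplification A = 1/(1 − 0.4665) = 1.874.
ΔT = 6.27 × 1.874 = 11.75 K.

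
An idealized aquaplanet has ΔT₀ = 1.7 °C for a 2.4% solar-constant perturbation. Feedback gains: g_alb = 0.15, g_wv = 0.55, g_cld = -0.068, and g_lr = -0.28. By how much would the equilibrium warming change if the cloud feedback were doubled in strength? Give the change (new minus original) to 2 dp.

-0.25 °C

Original: g = 0.352, ΔT = 1.7/(1−0.352) = 2.6235 °C.
With doubled cloud: g' = 0.284, ΔT' = 1.7/(1−0.284) = 2.3743 °C.
Change = 2.3743 − 2.6235 = -0.25 °C.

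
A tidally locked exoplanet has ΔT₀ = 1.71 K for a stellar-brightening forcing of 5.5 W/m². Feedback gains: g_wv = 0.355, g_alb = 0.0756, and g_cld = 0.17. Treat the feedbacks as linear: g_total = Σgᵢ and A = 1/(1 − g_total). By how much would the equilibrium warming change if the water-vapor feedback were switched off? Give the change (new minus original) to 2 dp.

-2.01 K

Original: g = 0.6006, ΔT = 1.71/(1−0.6006) = 4.2814 K.
Without water-vapor: g' = 0.2456, ΔT' = 1.71/(1−0.2456) = 2.2667 K.
Change = 2.2667 − 4.2814 = -2.01 K.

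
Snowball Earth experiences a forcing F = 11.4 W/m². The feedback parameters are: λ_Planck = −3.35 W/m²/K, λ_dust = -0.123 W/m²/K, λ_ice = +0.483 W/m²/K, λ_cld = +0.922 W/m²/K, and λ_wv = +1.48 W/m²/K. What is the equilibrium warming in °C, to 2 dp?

19.39 °C

Net feedback parameter λ = (−3.35) + (-0.123) + (+0.483) + (+0.922) + (+1.48) = -0.588 W/m²/K.
ΔT = −F/λ = −11.4/(-0.588) = 19.39 °C.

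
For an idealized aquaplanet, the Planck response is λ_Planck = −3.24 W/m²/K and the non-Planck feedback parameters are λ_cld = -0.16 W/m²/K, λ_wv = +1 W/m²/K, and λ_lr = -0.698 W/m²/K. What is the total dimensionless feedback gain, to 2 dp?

0.04

Convert to gains: g_cld = -0.16/3.24 = -0.04938; g_wv = 1/3.24 = 0.3086; g_lr = -0.698/3.24 = -0.2154.
Total gain g = 0.04382.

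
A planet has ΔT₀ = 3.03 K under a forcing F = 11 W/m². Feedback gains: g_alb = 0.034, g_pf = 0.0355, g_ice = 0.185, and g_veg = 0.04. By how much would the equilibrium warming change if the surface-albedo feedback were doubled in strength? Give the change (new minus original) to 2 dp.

Original: g = 0.2945, ΔT = 3.03/(1−0.2945) = 4.2948 K.
With doubled surface-albedo: g' = 0.3285, ΔT' = 3.03/(1−0.3285) = 4.5123 K.
Change = 4.5123 − 4.2948 = 0.22 K.

0.22 K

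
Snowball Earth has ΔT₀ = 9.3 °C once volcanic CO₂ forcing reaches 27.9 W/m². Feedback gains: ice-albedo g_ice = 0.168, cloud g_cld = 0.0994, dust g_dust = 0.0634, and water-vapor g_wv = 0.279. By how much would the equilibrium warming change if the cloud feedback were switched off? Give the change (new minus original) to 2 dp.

-4.84 °C

Original: g = 0.6098, ΔT = 9.3/(1−0.6098) = 23.8339 °C.
Without cloud: g' = 0.5104, ΔT' = 9.3/(1−0.5104) = 18.9951 °C.
Change = 18.9951 − 23.8339 = -4.84 °C.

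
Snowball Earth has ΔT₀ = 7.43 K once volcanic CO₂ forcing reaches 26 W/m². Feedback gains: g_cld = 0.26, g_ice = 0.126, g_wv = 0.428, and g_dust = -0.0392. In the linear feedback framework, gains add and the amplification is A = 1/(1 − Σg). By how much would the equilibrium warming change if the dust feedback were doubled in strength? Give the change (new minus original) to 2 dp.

Original: g = 0.7748, ΔT = 7.43/(1−0.7748) = 32.9929 K.
With doubled dust: g' = 0.7356, ΔT' = 7.43/(1−0.7356) = 28.1014 K.
Change = 28.1014 − 32.9929 = -4.89 K.

-4.89 K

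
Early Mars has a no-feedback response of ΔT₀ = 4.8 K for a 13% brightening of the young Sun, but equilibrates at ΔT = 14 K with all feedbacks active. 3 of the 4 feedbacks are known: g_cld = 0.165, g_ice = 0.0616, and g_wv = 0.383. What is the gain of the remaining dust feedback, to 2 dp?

0.05

Amplification A = ΔT/ΔT₀ = 14/4.8 = 2.917.
Total gain g = 1 − 1/A = 1 − 1/2.917 = 0.6572.
Known gains sum to 0.165 + 0.0616 + 0.383 = 0.6096.
g_dust = 0.6572 − 0.6096 = 0.05.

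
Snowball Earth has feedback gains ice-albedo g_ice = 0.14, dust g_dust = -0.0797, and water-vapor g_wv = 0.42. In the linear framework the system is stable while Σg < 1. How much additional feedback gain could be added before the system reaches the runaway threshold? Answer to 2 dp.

0.52

Current total gain = 0.14 − 0.0797 + 0.42 = 0.4803.
Margin to runaway = 1 − 0.4803 = 0.52.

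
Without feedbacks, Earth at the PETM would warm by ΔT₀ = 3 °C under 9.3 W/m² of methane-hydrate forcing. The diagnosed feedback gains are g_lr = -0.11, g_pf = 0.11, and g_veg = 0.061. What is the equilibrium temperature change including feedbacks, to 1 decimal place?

3.2 °C

Total gain g = -0.11 + 0.11 + 0.061 = 0.061.
Amplification A = 1/(1 − 0.061) = 1.065.
ΔT = 3 × 1.065 = 3.2 °C.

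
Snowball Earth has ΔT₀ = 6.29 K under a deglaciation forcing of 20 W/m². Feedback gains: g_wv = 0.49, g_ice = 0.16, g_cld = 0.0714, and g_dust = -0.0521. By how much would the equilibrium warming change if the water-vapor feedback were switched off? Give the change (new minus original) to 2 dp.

-11.36 K

Original: g = 0.6693, ΔT = 6.29/(1−0.6693) = 19.0203 K.
Without water-vapor: g' = 0.1793, ΔT' = 6.29/(1−0.1793) = 7.6642 K.
Change = 7.6642 − 19.0203 = -11.36 K.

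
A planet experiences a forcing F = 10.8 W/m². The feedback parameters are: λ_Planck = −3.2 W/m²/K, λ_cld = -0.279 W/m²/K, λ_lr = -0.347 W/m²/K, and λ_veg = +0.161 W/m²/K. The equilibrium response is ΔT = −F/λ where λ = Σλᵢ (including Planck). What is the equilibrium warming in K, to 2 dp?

2.95 K

Net feedback parameter λ = (−3.2) + (-0.279) + (-0.347) + (+0.161) = -3.665 W/m²/K.
ΔT = −F/λ = −10.8/(-3.665) = 2.95 K.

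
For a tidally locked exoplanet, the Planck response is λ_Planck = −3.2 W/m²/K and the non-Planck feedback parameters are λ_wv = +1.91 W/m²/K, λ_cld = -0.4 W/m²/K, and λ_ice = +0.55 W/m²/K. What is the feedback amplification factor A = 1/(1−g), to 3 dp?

2.807

Convert to gains: g_wv = 1.91/3.2 = 0.5969; g_cld = -0.4/3.2 = -0.125; g_ice = 0.55/3.2 = 0.1719.
Total gain g = 0.6438.
A = 1/(1 − 0.6438) = 2.807.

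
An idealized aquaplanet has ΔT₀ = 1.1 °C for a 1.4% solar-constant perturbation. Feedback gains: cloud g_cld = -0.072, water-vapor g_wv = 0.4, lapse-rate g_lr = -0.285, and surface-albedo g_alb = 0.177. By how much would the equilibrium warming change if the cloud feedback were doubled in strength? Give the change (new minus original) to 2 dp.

-0.12 °C

Original: g = 0.22, ΔT = 1.1/(1−0.22) = 1.4103 °C.
With doubled cloud: g' = 0.148, ΔT' = 1.1/(1−0.148) = 1.2911 °C.
Change = 1.2911 − 1.4103 = -0.12 °C.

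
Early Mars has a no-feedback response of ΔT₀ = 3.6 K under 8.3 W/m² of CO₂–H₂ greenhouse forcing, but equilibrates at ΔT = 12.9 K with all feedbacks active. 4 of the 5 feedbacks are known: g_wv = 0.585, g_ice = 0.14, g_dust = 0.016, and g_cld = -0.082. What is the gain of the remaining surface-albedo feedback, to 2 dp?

Amplification A = ΔT/ΔT₀ = 12.9/3.6 = 3.583.
Total gain g = 1 − 1/A = 1 − 1/3.583 = 0.7209.
Known gains sum to 0.585 + 0.14 + 0.016 − 0.082 = 0.659.
g_alb = 0.7209 − 0.659 = 0.06.

0.06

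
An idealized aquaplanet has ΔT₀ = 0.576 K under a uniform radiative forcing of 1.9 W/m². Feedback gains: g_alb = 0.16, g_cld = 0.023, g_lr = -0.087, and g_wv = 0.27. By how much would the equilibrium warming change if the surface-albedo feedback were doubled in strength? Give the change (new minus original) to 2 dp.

0.31 K

Original: g = 0.366, ΔT = 0.576/(1−0.366) = 0.9085 K.
With doubled surface-albedo: g' = 0.526, ΔT' = 0.576/(1−0.526) = 1.2152 K.
Change = 1.2152 − 0.9085 = 0.31 K.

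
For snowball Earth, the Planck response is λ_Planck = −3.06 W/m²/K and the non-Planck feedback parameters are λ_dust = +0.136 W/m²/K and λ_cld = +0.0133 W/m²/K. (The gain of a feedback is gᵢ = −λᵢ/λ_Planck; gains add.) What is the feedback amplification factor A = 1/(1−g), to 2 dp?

Convert to gains: g_dust = 0.136/3.06 = 0.04444; g_cld = 0.0133/3.06 = 0.004346.
Total gain g = 0.048786.
A = 1/(1 − 0.048786) = 1.05.

1.05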